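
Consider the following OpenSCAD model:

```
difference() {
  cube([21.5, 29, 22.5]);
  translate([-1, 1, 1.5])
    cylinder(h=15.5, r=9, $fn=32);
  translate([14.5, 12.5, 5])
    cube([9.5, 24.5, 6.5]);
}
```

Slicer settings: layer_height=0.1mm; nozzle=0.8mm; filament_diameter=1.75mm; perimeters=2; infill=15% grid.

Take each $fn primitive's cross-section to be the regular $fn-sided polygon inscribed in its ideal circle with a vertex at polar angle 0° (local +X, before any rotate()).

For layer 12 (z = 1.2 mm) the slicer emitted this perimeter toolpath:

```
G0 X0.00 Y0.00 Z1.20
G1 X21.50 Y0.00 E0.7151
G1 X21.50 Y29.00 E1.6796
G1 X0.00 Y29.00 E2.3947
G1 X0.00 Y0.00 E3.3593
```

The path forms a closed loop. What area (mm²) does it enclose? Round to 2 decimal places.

Apply the shoelace formula to the sequence of (X, Y) vertices; enclosed area = 623.50 mm².

623.50 mm²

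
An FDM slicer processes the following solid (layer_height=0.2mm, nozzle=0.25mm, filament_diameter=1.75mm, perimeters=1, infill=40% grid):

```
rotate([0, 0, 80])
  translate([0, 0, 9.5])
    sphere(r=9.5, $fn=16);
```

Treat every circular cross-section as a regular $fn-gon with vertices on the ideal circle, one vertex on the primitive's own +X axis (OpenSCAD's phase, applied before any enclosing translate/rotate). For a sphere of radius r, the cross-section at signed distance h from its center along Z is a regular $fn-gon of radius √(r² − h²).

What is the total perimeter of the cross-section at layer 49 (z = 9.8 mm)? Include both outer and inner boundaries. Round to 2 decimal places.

At z = 9.8 mm: the r=9.5 sphere slices to a regular 16-gon of circumradius 9.495 (√(r²−h²) with h=0.3 from center) (perimeter = 2·16·9.495·sin(180°/16) = 59.28 mm); (whole slice rotated 80° about Z — lengths, areas and connectivity unchanged). Overall, the cross-section is a single solid region. Total boundary length (outer) = 59.28 mm.

59.28 mm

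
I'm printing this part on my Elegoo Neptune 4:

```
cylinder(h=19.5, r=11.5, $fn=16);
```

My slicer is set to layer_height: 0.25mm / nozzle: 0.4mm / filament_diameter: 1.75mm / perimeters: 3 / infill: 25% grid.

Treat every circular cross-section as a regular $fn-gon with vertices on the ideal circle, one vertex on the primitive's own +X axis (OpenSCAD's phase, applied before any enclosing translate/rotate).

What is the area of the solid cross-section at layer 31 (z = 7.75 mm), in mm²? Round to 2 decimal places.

404.88 mm²

At z = 7.75 mm: the cylinder: section is a regular 16-gon, circumradius r=11.5 (area = (16/2)·11.500²·sin(360°/16) = 404.88 mm²). Overall, the cross-section is a single solid region. Net area = 404.88 mm².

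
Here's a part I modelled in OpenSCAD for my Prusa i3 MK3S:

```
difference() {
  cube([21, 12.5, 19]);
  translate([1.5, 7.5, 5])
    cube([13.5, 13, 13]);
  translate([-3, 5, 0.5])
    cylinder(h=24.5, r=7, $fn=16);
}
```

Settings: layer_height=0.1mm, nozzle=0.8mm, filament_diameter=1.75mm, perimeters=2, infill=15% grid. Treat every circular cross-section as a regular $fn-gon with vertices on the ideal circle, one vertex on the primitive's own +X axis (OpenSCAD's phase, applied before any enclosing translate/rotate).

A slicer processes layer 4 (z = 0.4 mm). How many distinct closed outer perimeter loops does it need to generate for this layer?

At z = 0.4 mm: the cube is present — its section is the full 21×12.5 rectangle; the cube at (1.5, 7.5) is absent (z outside [5, 18]); the cylinder at (-3, 5) is absent (z outside [0.5, 25]); Subtracting the remaining from the first: none of the subtracted shapes is present at this height, so the 21×12.5 cube is unchanged — 1 connected region. The result has 1 disconnected region.

1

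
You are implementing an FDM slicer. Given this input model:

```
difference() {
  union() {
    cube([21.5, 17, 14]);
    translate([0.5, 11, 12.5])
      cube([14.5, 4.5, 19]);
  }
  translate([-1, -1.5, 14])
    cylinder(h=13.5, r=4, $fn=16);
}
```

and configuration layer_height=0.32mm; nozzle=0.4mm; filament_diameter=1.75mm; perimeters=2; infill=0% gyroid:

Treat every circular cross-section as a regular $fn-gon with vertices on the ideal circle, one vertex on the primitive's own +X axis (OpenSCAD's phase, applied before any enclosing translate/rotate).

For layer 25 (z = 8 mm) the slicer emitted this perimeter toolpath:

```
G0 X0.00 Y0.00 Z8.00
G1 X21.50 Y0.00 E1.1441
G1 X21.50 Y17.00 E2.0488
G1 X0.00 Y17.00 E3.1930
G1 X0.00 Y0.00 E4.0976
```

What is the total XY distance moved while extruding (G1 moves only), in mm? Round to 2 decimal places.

77.00 mm

Sum the Euclidean lengths of each G1 segment: total = 77.00 mm.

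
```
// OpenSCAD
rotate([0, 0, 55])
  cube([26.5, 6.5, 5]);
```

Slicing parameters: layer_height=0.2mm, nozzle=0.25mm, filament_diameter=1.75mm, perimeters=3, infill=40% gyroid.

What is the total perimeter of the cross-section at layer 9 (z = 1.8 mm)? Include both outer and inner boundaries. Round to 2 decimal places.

At z = 1.8 mm: the cube (footprint 26.5×6.5) is included at this height (perimeter 66.00 mm); (whole slice rotated 55° about Z — lengths, areas and connectivity unchanged). Overall, the cross-section is a single solid region. Total boundary length (outer) = 66.00 mm.

66.00 mm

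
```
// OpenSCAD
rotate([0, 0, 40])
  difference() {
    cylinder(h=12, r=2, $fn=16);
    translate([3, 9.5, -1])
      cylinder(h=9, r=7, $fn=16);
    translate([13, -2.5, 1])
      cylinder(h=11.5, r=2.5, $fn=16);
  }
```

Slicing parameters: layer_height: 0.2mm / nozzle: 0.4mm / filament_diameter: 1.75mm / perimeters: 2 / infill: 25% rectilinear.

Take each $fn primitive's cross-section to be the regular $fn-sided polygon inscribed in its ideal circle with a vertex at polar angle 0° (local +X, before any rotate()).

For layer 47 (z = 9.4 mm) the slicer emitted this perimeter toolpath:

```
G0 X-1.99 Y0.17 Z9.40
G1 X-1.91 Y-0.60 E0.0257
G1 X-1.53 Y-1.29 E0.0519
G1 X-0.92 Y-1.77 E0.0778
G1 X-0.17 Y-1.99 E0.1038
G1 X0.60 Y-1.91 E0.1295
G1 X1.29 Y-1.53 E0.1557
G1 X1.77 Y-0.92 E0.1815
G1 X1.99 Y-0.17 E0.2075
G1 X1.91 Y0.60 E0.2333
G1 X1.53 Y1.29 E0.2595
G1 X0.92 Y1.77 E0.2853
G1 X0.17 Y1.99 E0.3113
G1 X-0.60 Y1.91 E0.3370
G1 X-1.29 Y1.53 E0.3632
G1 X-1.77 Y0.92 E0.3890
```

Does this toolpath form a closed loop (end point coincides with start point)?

no

Start point (G0): (-1.99, 0.17). End point (last G1): the path does not return to the start — open.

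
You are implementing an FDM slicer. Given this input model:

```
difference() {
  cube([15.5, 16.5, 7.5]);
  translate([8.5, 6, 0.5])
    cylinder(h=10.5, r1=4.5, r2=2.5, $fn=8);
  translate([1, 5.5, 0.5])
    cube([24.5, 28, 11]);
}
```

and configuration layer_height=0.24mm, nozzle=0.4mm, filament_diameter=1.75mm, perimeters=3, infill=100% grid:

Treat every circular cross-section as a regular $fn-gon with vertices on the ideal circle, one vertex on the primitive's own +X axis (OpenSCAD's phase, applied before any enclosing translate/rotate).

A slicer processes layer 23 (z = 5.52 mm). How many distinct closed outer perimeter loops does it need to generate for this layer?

At z = 5.52 mm: the 15.5×16.5 cube contributes its full rectangle; the cone at (8.5, 6): at t=0.478 of its height the radius interpolates to r₁+(r₂−r₁)t = 3.544, giving a regular 8-gon of that circumradius; the cube at (1, 5.5) is present — its section is the full 24.5×28 rectangle; Taking the first minus the rest: starting from the 15.5×16.5 cube, the cone at (8.5, 6) lies wholly inside it (removes its full 35.52 mm² and its 21.70 mm outline becomes a hole wall); the 24.5×28 cube at (1, 5.5) partially overlaps it — only the 138.30 mm² overlap (of its 686.00 mm²) is removed, clipping the outline — 1 connected region. The result has 1 disconnected region.

1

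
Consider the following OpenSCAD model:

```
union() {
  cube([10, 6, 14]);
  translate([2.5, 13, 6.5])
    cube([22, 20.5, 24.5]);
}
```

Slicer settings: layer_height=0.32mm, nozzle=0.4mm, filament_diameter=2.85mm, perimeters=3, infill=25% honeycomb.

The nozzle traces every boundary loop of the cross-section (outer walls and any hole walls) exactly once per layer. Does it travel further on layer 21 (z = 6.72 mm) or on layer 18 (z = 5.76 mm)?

layer 21 (z = 6.72 mm)

Layer 21 (z = 6.72): the 10×6 cube contributes its full rectangle (perimeter 32.00 mm); the 22×20.5 cube at (2.5, 13) contributes its full rectangle (perimeter 85.00 mm); Taking the union: the 2 present regions are separate (no shared area or edge), so areas and boundary lengths simply add and each stays a separate island — boundary = 117.00 mm. So its perimeter = 117.00 mm. Layer 18 (z = 5.76): the cube (footprint 10×6) is included at this height (perimeter 32.00 mm); the cube at (2.5, 13) is absent (z outside [6.5, 31]); Merging all regions: only the 10×6 cube is present, so the union is just that shape — boundary = 32.00 mm. So its perimeter = 32.00 mm. Layer 21 is larger (117.00 vs 32.00 mm).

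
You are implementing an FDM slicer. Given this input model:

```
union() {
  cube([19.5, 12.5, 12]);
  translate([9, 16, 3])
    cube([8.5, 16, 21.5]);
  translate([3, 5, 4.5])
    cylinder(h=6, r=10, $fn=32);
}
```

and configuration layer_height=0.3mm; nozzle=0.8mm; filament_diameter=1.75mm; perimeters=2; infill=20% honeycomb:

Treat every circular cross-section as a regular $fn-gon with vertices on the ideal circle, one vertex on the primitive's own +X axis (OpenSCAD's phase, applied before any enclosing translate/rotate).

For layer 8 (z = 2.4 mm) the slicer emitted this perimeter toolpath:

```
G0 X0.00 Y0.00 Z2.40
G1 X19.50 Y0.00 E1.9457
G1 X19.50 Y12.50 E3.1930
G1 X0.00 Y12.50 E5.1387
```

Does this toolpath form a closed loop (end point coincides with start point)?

Start point (G0): (0.00, 0.00). End point (last G1): the path does not return to the start — open.

no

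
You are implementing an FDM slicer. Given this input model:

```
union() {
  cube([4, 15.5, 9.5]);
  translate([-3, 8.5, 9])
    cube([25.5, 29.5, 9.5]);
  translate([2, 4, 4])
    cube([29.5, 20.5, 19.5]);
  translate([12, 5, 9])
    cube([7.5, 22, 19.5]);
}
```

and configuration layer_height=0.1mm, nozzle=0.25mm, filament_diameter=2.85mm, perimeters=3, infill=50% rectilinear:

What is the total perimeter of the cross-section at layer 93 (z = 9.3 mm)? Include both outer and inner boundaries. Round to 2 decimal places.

At z = 9.3 mm: the cube (footprint 4×15.5) is included at this height (perimeter 39.00 mm); the 25.5×29.5 cube at (-3, 8.5) contributes its full rectangle (perimeter 110.00 mm); the 29.5×20.5 cube at (2, 4) contributes its full rectangle (perimeter 100.00 mm); the cube at (12, 5) (footprint 7.5×22) is included at this height (perimeter 59.00 mm); Combining (union): the regions partially overlap (shared area 530.00 mm²), so the edge portions inside another operand are dropped and the merged outline is re-measured after clipping — boundary = 145.00 mm. Overall, the cross-section is a single solid region. Total boundary length (outer) = 145.00 mm.

145.00 mm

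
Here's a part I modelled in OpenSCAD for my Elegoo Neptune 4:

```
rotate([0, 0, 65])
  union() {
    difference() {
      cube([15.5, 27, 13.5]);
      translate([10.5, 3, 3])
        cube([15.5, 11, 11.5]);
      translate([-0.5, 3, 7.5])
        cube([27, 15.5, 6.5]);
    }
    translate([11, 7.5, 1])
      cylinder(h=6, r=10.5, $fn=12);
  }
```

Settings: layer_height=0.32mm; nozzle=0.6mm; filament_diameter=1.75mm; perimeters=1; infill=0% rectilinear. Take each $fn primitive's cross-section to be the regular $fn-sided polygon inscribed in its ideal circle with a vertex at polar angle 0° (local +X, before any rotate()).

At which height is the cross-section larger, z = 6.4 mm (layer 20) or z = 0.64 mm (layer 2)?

layer 20 (z = 6.4 mm)

Layer 20 (z = 6.4): the cube is present — its section is the full 15.5×27 rectangle (area 418.50 mm²); the 15.5×11 cube at (10.5, 3) contributes its full rectangle (area 170.50 mm²); the cube at (-0.5, 3) is not intersected at this z (z outside [7.5, 14]); After the difference (first − rest): starting from the 15.5×27 cube (418.50 mm²), the 15.5×11 cube at (10.5, 3) partially overlaps it — only the 55.00 mm² overlap (of its 170.50 mm²) is removed, clipping the outline — area = 363.50 mm²; the r=10.5 cylinder at (11, 7.5) gives a regular 12-gon of circumradius 10.5 (constant along its height) (area = (12/2)·10.500²·sin(360°/12) = 330.75 mm²); Combining (union): the regions partially overlap — summed areas 694.25 mm² minus the doubly-counted overlap 175.34 mm² gives 518.91 mm² — area = 518.91 mm²; (rotated 65° about Z; rotation is an isometry so areas/perimeters/island counts are preserved). So its area = 518.91 mm². Layer 2 (z = 0.64): the 15.5×27 cube contributes its full rectangle (area 418.50 mm²); the cube at (10.5, 3) is absent (z outside [3, 14.5]); the cube at (-0.5, 3) does not reach this height (z outside [7.5, 14]); Subtracting the remaining from the first: none of the subtracted shapes is present at this height, so the 15.5×27 cube is unchanged — area = 418.50 mm²; the cylinder at (11, 7.5) is not intersected at this z (z outside [1, 7]); Merging all regions: only that combined region is present, so the union is just that shape — area = 418.50 mm²; (rotated 65° about Z; rotation is an isometry so areas/perimeters/island counts are preserved). So its area = 418.50 mm². Layer 20 is larger (518.91 vs 418.50 mm²).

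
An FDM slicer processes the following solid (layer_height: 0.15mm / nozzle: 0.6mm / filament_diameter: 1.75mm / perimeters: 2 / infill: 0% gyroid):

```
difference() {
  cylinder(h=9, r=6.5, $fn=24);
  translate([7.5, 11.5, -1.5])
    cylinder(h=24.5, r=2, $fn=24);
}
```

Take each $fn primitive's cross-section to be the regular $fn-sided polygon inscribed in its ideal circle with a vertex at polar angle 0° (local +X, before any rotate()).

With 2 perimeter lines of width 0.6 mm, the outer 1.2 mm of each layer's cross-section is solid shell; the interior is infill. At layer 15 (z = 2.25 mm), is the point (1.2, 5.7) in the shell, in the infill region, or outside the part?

shell

At z = 2.25 mm: the r=6.5 cylinder gives a regular 24-gon of circumradius 6.5 (constant along its height); the cylinder at (7.5, 11.5): section is a regular 24-gon, circumradius r=2; Subtracting the remaining from the first: starting from the r=6.5 cylinder, the r=2 cylinder at (7.5, 11.5) misses the remaining region (no effect) — 1 connected region. Overall, the cross-section is a single solid region. The nearest boundary edge runs (0.00, 6.50)→(1.68, 6.28); distance from the point to it = 0.64 mm. The point is inside the cross-section, 0.64 mm from the nearest boundary — within the 1.2 mm shell band (2 × 0.6).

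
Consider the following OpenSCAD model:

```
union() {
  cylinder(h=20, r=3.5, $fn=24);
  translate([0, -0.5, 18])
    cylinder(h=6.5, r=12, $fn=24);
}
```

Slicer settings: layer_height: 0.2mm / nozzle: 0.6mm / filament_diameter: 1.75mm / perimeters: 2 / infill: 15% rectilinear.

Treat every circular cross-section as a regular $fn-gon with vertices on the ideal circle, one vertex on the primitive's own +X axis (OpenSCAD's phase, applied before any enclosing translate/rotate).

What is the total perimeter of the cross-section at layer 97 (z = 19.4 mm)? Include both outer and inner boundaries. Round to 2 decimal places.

At z = 19.4 mm: the r=3.5 cylinder contributes a regular 24-gon of circumradius 3.5 (perimeter = 2·24·3.500·sin(180°/24) = 21.93 mm); the cylinder at (0, -0.5): section is a regular 24-gon, circumradius r=12 (perimeter = 2·24·12.000·sin(180°/24) = 75.18 mm); Taking the union: the r=3.5 cylinder lies entirely inside the r=12 cylinder at (0, -0.5), so the union is just the r=12 cylinder at (0, -0.5) — boundary = 75.18 mm. Overall, the cross-section is a single solid region. Total boundary length (outer) = 75.18 mm.

75.18 mm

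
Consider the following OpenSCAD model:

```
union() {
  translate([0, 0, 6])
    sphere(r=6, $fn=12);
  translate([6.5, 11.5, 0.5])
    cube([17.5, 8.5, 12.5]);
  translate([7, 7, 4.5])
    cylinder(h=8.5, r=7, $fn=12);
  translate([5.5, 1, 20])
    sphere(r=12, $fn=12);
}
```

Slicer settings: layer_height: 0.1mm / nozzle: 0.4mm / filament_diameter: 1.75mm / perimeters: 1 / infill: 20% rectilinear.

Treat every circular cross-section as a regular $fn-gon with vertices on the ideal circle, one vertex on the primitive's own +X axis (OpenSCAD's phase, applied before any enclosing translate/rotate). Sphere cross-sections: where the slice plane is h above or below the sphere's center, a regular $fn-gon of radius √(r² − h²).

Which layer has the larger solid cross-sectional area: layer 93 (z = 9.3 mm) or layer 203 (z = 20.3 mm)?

Layer 93 (z = 9.3): the r=6 sphere contributes a regular 12-gon of circumradius √(6²−3.3²) = 5.011 (area = (12/2)·5.011²·sin(360°/12) = 75.33 mm²); the 17.5×8.5 cube at (6.5, 11.5) contributes its full rectangle (area 148.75 mm²); the r=7 cylinder at (7, 7) gives a regular 12-gon of circumradius 7 (constant along its height) (area = (12/2)·7.000²·sin(360°/12) = 147.00 mm²); the r=12 sphere at (5.5, 1) contributes a regular 12-gon of circumradius √(12²−10.7²) = 5.432 (area = (12/2)·5.432²·sin(360°/12) = 88.53 mm²); Taking the union: the regions partially overlap — summed areas 459.61 mm² minus the doubly-counted overlap 81.25 mm² gives 378.36 mm² — area = 378.36 mm². So its area = 378.36 mm². Layer 203 (z = 20.3): the sphere does not reach this height (|z−center|=14.300 > r=6); the cube at (6.5, 11.5) is not intersected at this z (z outside [0.5, 13]); the cylinder at (7, 7) is absent (z outside [4.5, 13]); the r=12 sphere at (5.5, 1) contributes a regular 12-gon of circumradius √(12²−0.3²) = 11.996 (area = (12/2)·11.996²·sin(360°/12) = 431.73 mm²); Combining (union): only the r=12 sphere at (5.5, 1) is present, so the union is just that shape — area = 431.73 mm². So its area = 431.73 mm². Layer 203 is larger (431.73 vs 378.36 mm²).

layer 203 (z = 20.3 mm)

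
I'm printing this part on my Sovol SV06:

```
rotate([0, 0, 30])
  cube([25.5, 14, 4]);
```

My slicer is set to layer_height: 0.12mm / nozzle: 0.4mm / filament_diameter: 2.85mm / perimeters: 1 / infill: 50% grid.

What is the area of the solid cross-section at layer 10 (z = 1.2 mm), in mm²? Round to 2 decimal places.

At z = 1.2 mm: the cube is present — its section is the full 25.5×14 rectangle (area 357.00 mm²); (rotated 30° about Z; rotation is an isometry so areas/perimeters/island counts are preserved). Overall, the cross-section is a single solid region. Net area = 357.00 mm².

357.00 mm²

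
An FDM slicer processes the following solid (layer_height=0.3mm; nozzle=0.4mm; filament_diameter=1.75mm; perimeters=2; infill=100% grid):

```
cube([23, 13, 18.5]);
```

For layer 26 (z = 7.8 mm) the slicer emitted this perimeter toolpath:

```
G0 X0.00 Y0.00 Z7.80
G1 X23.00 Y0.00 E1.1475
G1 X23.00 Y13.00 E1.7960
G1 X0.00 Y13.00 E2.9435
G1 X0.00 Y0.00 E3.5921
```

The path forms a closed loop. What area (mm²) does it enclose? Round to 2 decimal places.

Apply the shoelace formula to the sequence of (X, Y) vertices; enclosed area = 299.00 mm².

299.00 mm²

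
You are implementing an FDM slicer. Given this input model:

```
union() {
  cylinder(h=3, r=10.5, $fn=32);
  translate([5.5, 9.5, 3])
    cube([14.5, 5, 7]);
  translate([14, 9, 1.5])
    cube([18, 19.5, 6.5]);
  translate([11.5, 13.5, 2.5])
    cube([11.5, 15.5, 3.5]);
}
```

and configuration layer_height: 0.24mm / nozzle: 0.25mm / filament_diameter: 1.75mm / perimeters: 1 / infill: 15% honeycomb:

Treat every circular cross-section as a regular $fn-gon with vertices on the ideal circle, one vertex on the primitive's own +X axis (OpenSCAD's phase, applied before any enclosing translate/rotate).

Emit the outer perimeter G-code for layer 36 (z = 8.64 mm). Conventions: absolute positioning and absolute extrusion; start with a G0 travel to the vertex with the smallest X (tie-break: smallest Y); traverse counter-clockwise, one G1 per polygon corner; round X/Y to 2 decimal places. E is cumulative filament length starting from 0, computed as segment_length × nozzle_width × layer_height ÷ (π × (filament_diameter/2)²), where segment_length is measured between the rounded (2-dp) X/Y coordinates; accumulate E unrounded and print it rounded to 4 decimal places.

At z = 8.64 mm: the cylinder is absent (z outside [0, 3]); the 14.5×5 cube at (5.5, 9.5) contributes its full rectangle; the cube at (14, 9) is absent (z outside [1.5, 8]); the cube at (11.5, 13.5) is absent (z outside [2.5, 6]); Taking the union: only the 14.5×5 cube at (5.5, 9.5) is present, so the union is just that shape — 1 connected region. The outline is a single polygon with 4 vertices. Extrusion per mm of travel: 0.25 × 0.24 / (π × 0.875²) = 0.024945. Accumulating E over each segment gives final E = 0.9729.

G0 X5.50 Y9.50 Z8.64
G1 X20.00 Y9.50 E0.3617
G1 X20.00 Y14.50 E0.4864
G1 X5.50 Y14.50 E0.8481
G1 X5.50 Y9.50 E0.9729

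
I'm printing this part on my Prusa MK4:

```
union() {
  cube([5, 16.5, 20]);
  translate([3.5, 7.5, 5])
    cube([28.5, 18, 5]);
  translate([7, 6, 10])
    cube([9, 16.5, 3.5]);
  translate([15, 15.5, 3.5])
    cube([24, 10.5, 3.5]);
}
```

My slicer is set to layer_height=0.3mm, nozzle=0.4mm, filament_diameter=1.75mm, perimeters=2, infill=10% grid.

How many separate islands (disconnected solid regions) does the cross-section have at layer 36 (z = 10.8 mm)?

At z = 10.8 mm: the 5×16.5 cube contributes its full rectangle; the cube at (3.5, 7.5) is not intersected at this z (z outside [5, 10]); the cube at (7, 6) (footprint 9×16.5) is included at this height; the cube at (15, 15.5) is not intersected at this z (z outside [3.5, 7]); Combining (union): the 2 present regions are separate (no shared area or edge), so areas and boundary lengths simply add and each stays a separate island — 2 connected regions. Overall, the cross-section has 2 separate islands. Island count = 2.

2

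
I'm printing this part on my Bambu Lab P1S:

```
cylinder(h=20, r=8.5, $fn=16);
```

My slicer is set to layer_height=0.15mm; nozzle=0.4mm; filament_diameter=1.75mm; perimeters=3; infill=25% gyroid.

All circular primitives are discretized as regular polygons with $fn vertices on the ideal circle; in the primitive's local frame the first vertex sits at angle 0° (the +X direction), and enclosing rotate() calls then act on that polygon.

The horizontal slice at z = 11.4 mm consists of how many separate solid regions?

1

At z = 11.4 mm: the r=8.5 cylinder contributes a regular 16-gon of circumradius 8.5. The result has 1 disconnected region.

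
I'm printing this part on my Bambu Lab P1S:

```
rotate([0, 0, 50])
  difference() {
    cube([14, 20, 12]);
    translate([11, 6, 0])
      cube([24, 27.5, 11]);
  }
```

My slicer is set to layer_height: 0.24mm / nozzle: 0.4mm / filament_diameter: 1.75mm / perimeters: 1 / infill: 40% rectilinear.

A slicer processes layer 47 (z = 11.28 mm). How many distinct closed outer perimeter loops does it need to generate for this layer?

At z = 11.28 mm: the 14×20 cube contributes its full rectangle; the cube at (11, 6) is absent (z outside [0, 11]); Subtracting the remaining from the first: none of the subtracted shapes is present at this height, so the 14×20 cube is unchanged — 1 connected region; (rotated 50° about Z; rotation is an isometry so areas/perimeters/island counts are preserved). The result has 1 disconnected region.

1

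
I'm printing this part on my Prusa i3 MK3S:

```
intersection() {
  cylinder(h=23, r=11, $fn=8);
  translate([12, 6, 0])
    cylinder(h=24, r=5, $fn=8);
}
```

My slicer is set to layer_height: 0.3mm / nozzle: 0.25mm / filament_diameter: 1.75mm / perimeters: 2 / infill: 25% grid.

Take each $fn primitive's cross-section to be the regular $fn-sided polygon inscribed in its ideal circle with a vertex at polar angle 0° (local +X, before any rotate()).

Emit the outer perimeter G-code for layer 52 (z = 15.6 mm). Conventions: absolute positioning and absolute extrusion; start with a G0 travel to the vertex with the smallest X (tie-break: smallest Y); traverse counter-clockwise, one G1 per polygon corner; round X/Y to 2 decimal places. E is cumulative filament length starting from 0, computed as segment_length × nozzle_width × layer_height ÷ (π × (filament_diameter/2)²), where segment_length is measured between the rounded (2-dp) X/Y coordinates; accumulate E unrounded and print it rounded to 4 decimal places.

At z = 15.6 mm: the r=11 cylinder contributes a regular 8-gon of circumradius 11; the r=5 cylinder at (12, 6) contributes a regular 8-gon of circumradius 5; After intersecting: the r=5 cylinder at (12, 6) partially overlaps the r=11 cylinder; clipping to the common part keeps 7.31 mm² — 1 connected region. The outline is a single polygon with 5 vertices. Extrusion per mm of travel: 0.25 × 0.3 / (π × 0.875²) = 0.031181. Accumulating E over each segment gives final E = 0.4476.

G0 X7.00 Y6.00 Z15.60
G1 X8.46 Y2.46 E0.1194
G1 X10.29 Y1.71 E0.1811
G1 X7.78 Y7.78 E0.3859
G1 X7.74 Y7.79 E0.3872
G1 X7.00 Y6.00 E0.4476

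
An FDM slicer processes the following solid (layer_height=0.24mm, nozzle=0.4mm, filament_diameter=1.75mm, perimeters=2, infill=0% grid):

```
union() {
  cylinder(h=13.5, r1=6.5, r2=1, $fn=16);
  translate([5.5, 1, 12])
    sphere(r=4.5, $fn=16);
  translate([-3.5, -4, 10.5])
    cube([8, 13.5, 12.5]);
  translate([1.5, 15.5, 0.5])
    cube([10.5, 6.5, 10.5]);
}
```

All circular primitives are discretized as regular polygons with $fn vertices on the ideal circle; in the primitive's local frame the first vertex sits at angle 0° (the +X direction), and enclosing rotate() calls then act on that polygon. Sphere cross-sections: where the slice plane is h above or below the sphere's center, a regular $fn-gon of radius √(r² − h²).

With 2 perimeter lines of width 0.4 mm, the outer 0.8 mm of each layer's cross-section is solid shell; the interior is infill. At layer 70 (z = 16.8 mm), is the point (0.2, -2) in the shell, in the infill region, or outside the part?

At z = 16.8 mm: the cone is absent (z outside [0, 13.5]); the sphere at (5.5, 1) does not reach this height (|z−center|=4.800 > r=4.5); the 8×13.5 cube at (-3.5, -4) contributes its full rectangle; the cube at (1.5, 15.5) is not intersected at this z (z outside [0.5, 11]); Taking the union: only the 8×13.5 cube at (-3.5, -4) is present, so the union is just that shape — 1 connected region. Overall, the cross-section is a single solid region. The nearest boundary edge runs (-3.50, -4.00)→(4.50, -4.00); distance from the point to it = 2.00 mm. The point is inside the cross-section and 2.00 mm from the nearest boundary — more than the 0.8 mm shell width (2 × 0.4), so it's in the infill interior.

infill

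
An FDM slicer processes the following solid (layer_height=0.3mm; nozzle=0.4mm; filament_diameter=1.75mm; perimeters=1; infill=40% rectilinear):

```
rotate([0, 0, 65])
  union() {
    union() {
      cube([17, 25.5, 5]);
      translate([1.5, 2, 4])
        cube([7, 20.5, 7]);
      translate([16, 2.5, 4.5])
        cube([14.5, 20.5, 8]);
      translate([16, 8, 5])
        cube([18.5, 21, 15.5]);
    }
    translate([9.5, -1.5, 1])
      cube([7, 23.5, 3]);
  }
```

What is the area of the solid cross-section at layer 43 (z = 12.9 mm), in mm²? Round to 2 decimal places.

At z = 12.9 mm: the cube is absent (z outside [0, 5]); the cube at (1.5, 2) does not reach this height (z outside [4, 11]); the cube at (16, 2.5) does not reach this height (z outside [4.5, 12.5]); the cube at (16, 8) is present — its section is the full 18.5×21 rectangle (area 388.50 mm²); Combining (union): only the 18.5×21 cube at (16, 8) is present, so the union is just that shape — area = 388.50 mm²; the cube at (9.5, -1.5) is absent (z outside [1, 4]); Combining (union): only that combined region is present, so the union is just that shape — area = 388.50 mm²; (whole slice rotated 65° about Z — lengths, areas and connectivity unchanged). Overall, the cross-section is a single solid region. Net area = 388.50 mm².

388.50 mm²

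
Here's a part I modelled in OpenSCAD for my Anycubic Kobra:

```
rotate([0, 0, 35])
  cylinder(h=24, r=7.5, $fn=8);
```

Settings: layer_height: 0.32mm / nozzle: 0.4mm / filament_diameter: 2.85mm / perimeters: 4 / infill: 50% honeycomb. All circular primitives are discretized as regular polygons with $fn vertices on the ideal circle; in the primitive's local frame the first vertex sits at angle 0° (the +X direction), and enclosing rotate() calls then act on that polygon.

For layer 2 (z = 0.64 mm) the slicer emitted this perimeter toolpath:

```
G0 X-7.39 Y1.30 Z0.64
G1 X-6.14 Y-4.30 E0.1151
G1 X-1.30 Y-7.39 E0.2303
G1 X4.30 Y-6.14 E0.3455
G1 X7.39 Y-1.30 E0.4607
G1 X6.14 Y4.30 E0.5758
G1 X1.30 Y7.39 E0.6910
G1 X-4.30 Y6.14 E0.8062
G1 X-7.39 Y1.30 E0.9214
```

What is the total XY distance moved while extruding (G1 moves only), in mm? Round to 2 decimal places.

45.92 mm

Sum the Euclidean lengths of each G1 segment: total = 45.92 mm.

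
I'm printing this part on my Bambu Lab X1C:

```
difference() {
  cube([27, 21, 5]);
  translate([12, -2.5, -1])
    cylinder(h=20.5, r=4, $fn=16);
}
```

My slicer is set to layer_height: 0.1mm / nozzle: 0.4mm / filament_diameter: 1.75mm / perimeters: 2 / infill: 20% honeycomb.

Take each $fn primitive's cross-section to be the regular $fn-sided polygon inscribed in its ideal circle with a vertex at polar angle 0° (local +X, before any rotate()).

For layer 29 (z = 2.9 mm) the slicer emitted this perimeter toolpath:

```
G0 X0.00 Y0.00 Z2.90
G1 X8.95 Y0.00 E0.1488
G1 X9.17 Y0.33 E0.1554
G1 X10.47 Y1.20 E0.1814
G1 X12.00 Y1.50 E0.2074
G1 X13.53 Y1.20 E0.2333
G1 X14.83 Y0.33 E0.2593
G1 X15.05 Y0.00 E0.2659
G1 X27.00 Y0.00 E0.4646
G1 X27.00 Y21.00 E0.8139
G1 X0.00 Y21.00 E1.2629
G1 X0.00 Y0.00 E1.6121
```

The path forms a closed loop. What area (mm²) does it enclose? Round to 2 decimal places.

Apply the shoelace formula to the sequence of (X, Y) vertices; enclosed area = 560.81 mm².

560.81 mm²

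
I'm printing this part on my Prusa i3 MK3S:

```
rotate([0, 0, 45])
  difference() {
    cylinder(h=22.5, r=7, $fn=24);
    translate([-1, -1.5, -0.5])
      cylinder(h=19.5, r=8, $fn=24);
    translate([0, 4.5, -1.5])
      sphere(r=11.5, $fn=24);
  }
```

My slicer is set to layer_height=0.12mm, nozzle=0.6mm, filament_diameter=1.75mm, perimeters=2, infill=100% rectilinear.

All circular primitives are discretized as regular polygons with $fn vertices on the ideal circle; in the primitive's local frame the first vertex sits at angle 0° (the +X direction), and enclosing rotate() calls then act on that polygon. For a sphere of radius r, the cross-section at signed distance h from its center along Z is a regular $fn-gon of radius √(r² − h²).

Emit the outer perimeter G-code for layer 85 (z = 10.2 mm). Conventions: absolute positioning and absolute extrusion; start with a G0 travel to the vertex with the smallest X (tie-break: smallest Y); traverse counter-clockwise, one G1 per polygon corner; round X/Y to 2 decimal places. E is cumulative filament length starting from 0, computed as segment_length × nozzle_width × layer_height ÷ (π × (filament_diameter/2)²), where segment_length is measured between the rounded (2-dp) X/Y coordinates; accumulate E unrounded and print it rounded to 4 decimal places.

G0 X-6.77 Y1.77 Z10.20
G1 X-6.57 Y2.23 E0.0150
G1 X-5.30 Y3.89 E0.0776
G1 X-3.65 Y5.16 E0.1399
G1 X-1.72 Y5.96 E0.2024
G1 X0.35 Y6.23 E0.2649
G1 X2.42 Y5.96 E0.3274
G1 X4.35 Y5.16 E0.3900
G1 X5.41 Y4.35 E0.4299
G1 X4.95 Y4.95 E0.4525
G1 X3.50 Y6.06 E0.5072
G1 X1.81 Y6.76 E0.5619
G1 X0.00 Y7.00 E0.6166
G1 X-1.81 Y6.76 E0.6713
G1 X-3.50 Y6.06 E0.7260
G1 X-4.95 Y4.95 E0.7807
G1 X-6.06 Y3.50 E0.8353
G1 X-6.76 Y1.81 E0.8901
G1 X-6.77 Y1.77 E0.8913

At z = 10.2 mm: the r=7 cylinder contributes a regular 24-gon of circumradius 7; the r=8 cylinder at (-1, -1.5) gives a regular 24-gon of circumradius 8 (constant along its height); the sphere at (0, 4.5) is absent (|z−center|=11.700 > r=11.5); Subtracting the remaining from the first: starting from the r=7 cylinder, the r=8 cylinder at (-1, -1.5) partially overlaps it — only the 144.43 mm² overlap (of its 198.77 mm²) is removed, clipping the outline — 1 connected region; (rotated 45° about Z; rotation is an isometry so areas/perimeters/island counts are preserved). The outline is a single polygon with 18 vertices. Extrusion per mm of travel: 0.6 × 0.12 / (π × 0.875²) = 0.029934. Accumulating E over each segment gives final E = 0.8913.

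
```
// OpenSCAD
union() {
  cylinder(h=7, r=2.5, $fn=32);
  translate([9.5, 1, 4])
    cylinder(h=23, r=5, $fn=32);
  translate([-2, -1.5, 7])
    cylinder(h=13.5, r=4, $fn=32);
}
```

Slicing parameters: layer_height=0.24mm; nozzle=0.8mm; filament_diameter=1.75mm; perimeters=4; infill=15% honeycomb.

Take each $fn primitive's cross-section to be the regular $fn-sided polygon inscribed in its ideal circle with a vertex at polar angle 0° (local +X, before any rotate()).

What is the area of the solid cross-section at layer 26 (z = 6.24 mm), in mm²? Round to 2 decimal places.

At z = 6.24 mm: the r=2.5 cylinder gives a regular 32-gon of circumradius 2.5 (constant along its height) (area = (32/2)·2.500²·sin(360°/32) = 19.51 mm²); the cylinder at (9.5, 1): section is a regular 32-gon, circumradius r=5 (area = (32/2)·5.000²·sin(360°/32) = 78.04 mm²); the cylinder at (-2, -1.5) is not intersected at this z (z outside [7, 20.5]); Taking the union: the 2 present regions are separate (no shared area or edge), so areas and boundary lengths simply add and each stays a separate island — area = 97.55 mm². Overall, the cross-section has 2 separate islands. Net area = 97.55 mm².

97.55 mm²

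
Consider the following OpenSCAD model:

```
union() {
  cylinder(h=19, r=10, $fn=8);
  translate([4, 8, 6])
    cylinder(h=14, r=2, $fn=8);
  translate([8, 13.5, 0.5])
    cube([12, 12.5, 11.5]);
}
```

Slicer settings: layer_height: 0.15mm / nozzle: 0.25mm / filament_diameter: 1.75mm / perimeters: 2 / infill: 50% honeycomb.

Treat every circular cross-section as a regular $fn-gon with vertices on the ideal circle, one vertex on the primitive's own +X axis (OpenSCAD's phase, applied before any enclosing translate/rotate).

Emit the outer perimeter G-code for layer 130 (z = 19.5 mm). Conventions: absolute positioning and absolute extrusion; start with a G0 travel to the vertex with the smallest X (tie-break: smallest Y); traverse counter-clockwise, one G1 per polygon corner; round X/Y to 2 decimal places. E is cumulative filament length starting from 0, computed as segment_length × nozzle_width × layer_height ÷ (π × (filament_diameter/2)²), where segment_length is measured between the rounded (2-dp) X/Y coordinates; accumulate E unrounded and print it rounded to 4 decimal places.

G0 X2.00 Y8.00 Z19.50
G1 X2.59 Y6.59 E0.0238
G1 X4.00 Y6.00 E0.0477
G1 X5.41 Y6.59 E0.0715
G1 X6.00 Y8.00 E0.0953
G1 X5.41 Y9.41 E0.1191
G1 X4.00 Y10.00 E0.1430
G1 X2.59 Y9.41 E0.1668
G1 X2.00 Y8.00 E0.1906

At z = 19.5 mm: the cylinder does not reach this height (z outside [0, 19]); the r=2 cylinder at (4, 8) contributes a regular 8-gon of circumradius 2; the cube at (8, 13.5) is absent (z outside [0.5, 12]); Combining (union): only the r=2 cylinder at (4, 8) is present, so the union is just that shape — 1 connected region. The outline is a single polygon with 8 vertices. Extrusion per mm of travel: 0.25 × 0.15 / (π × 0.875²) = 0.015591. Accumulating E over each segment gives final E = 0.1906.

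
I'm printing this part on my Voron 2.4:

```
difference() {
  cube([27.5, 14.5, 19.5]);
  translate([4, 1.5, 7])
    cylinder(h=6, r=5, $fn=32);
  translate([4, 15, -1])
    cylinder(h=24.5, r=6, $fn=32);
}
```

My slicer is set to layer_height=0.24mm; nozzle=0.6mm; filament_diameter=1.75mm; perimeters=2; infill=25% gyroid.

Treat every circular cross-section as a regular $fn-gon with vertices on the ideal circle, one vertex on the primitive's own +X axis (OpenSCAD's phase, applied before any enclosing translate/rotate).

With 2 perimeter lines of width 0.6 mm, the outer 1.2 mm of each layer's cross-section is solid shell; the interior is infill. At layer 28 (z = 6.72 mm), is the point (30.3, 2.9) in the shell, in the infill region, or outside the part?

outside

At z = 6.72 mm: the 27.5×14.5 cube contributes its full rectangle; the cylinder at (4, 1.5) is absent (z outside [7, 13]); the r=6 cylinder at (4, 15) contributes a regular 32-gon of circumradius 6; After the difference (first − rest): starting from the 27.5×14.5 cube, the r=6 cylinder at (4, 15) partially overlaps it — only the 45.10 mm² overlap (of its 112.37 mm²) is removed, clipping the outline — 1 connected region. Overall, the cross-section is a single solid region. The nearest boundary edge runs (27.50, 14.50)→(27.50, 0.00); distance from the point to it = 2.80 mm. The point is not inside any of the regions above, so it lies outside the cross-section (2.80 mm from the nearest boundary).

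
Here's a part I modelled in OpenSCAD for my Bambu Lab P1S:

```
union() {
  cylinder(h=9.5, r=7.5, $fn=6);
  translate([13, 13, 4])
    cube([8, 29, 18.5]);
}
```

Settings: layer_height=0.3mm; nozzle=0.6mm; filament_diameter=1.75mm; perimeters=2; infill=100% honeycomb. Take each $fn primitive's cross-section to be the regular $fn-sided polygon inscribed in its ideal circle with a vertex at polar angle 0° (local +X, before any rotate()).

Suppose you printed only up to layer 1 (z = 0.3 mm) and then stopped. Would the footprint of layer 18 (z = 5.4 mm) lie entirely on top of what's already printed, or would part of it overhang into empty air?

part overhangs

Compare the two slices. At z = 0.3: the r=7.5 cylinder gives a regular 6-gon of circumradius 7.5 (constant along its height) (area = (6/2)·7.500²·sin(360°/6) = 146.14 mm²); the cube at (13, 13) is not intersected at this z (z outside [4, 22.5]); Combining (union): only the r=7.5 cylinder is present, so the union is just that shape — area = 146.14 mm². At z = 5.4: the cylinder: section is a regular 6-gon, circumradius r=7.5 (area = (6/2)·7.500²·sin(360°/6) = 146.14 mm²); the cube at (13, 13) (footprint 8×29) is included at this height (area 232.00 mm²); Merging all regions: the 2 present regions are separate (no shared area or edge), so areas and boundary lengths simply add and each stays a separate island — area = 378.14 mm². Checking containment: at z = 5.4 the cross-section extends beyond the z = 0.3 cross-section by about 232.00 mm².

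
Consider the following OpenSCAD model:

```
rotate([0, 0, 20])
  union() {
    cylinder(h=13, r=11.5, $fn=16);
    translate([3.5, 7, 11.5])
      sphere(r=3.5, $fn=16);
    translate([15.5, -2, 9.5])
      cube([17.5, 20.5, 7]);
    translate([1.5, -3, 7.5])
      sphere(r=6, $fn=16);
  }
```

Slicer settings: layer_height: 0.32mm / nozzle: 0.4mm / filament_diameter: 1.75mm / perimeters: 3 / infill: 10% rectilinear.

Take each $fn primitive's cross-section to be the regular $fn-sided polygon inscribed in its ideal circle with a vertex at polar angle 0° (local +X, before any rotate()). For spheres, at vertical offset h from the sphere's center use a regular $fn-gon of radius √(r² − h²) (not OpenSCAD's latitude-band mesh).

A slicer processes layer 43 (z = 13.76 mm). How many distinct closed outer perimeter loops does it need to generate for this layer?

At z = 13.76 mm: the cylinder is absent (z outside [0, 13]); the sphere at (3.5, 7): section is a regular 16-gon, circumradius = √(r²−h²) = √(3.5²−2.26²) = 2.673; the cube at (15.5, -2) (footprint 17.5×20.5) is included at this height; the sphere at (1.5, -3) does not reach this height (|z−center|=6.260 > r=6); Taking the union: the 2 present regions are separate (no shared area or edge), so areas and boundary lengths simply add and each stays a separate island — 2 connected regions; (whole slice rotated 20° about Z — lengths, areas and connectivity unchanged). The result has 2 disconnected regions.

2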